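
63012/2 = 31506 = 31506.00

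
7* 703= 4921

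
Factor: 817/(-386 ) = -2^(  -  1)*19^1 * 43^1*193^( - 1 ) 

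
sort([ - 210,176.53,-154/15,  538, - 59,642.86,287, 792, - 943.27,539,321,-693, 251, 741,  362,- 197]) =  [ - 943.27, - 693, -210,-197, - 59, - 154/15,176.53, 251,287,321 , 362,538,539, 642.86,741, 792]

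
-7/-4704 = 1/672= 0.00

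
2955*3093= 9139815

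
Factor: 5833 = 19^1*307^1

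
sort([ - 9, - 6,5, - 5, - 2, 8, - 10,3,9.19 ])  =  [-10, - 9, - 6, - 5, - 2,3,  5,8,9.19]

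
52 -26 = 26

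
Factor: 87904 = 2^5*41^1*67^1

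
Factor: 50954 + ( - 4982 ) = 45972 = 2^2*3^2*1277^1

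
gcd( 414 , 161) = 23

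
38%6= 2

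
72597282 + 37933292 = 110530574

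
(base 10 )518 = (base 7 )1340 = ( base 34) F8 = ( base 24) LE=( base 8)1006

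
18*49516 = 891288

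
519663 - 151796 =367867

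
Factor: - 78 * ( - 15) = 2^1*3^2*5^1 * 13^1=1170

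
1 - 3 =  - 2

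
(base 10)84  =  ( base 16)54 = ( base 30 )2O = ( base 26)36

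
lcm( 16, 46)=368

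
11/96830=11/96830 = 0.00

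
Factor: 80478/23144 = 153/44 = 2^(-2)*3^2*11^(  -  1 )*17^1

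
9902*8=79216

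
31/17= 31/17 = 1.82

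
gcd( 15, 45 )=15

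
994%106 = 40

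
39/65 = 3/5 =0.60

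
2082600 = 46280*45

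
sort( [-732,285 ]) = [ - 732,285 ] 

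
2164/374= 5+147/187 =5.79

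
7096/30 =236 + 8/15 = 236.53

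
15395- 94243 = -78848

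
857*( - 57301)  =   - 49106957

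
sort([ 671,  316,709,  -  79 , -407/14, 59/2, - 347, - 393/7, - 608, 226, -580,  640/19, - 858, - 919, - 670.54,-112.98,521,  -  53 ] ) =[ - 919,-858,-670.54, - 608, - 580,  -  347, - 112.98, - 79, - 393/7, - 53, - 407/14, 59/2,  640/19,226,316,  521, 671,  709]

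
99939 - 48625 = 51314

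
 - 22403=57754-80157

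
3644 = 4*911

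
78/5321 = 78/5321 = 0.01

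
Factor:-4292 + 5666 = 1374 = 2^1* 3^1 * 229^1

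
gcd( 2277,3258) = 9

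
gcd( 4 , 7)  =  1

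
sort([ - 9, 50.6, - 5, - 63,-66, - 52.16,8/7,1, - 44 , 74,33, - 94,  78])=[ - 94,  -  66, - 63,-52.16, -44, - 9, - 5,1,8/7,33, 50.6,74,78]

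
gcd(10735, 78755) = 95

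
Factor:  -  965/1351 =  - 5^1*7^(-1) = -5/7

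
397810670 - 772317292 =  -  374506622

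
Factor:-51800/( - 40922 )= 2^2*5^2*79^( - 1 ) = 100/79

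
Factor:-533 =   -  13^1*41^1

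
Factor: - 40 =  - 2^3*5^1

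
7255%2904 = 1447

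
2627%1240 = 147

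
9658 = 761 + 8897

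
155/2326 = 155/2326 = 0.07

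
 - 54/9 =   -  6 = - 6.00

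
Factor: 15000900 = 2^2*3^1 * 5^2*31^1*1613^1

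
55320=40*1383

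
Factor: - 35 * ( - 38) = 2^1 * 5^1*7^1*19^1 =1330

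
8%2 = 0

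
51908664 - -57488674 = 109397338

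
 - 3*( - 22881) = 68643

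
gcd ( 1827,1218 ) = 609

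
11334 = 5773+5561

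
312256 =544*574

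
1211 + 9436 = 10647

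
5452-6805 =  - 1353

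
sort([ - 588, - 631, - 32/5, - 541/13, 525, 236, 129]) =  [ - 631, - 588, - 541/13, - 32/5, 129, 236 , 525 ]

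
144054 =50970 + 93084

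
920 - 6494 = -5574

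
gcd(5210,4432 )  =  2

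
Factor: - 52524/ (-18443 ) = 2^2*3^2 * 1459^1*18443^( - 1 )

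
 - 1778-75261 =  - 77039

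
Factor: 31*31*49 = 7^2*31^2 = 47089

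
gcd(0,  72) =72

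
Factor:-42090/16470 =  - 3^ ( - 2)*23^1 =-  23/9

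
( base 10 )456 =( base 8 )710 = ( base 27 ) go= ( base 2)111001000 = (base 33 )DR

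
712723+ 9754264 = 10466987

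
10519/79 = 133 + 12/79 = 133.15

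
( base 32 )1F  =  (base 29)1I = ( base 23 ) 21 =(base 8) 57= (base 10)47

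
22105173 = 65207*339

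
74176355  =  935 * 79333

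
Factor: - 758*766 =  - 580628 = - 2^2*379^1*383^1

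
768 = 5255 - 4487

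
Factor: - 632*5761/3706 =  - 1820476/1853=- 2^2*7^1*17^ ( - 1)*79^1*109^( - 1) * 823^1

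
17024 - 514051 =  - 497027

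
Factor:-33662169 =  - 3^3*1246747^1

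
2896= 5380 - 2484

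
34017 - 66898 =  - 32881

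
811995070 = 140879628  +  671115442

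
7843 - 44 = 7799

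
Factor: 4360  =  2^3 * 5^1* 109^1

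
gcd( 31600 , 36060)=20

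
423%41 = 13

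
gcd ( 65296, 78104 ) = 8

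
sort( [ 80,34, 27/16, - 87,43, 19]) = [ - 87,27/16, 19, 34, 43,  80 ] 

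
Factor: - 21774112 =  - 2^5*680441^1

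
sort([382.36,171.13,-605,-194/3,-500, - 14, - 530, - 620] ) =[ -620, - 605, - 530, - 500, - 194/3, - 14,171.13, 382.36 ]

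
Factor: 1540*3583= 2^2*5^1*7^1*11^1*3583^1 = 5517820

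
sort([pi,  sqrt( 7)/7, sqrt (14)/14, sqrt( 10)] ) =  [sqrt(14)/14, sqrt(7 ) /7, pi, sqrt( 10 )]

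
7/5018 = 7/5018 = 0.00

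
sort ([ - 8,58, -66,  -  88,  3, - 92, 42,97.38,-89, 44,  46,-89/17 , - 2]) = [ - 92,-89 ,-88,-66,-8, - 89/17, - 2, 3, 42,44,46,58,97.38 ] 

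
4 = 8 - 4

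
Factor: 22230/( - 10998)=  - 5^1 * 19^1*47^( - 1 )= - 95/47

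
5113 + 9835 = 14948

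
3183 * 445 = 1416435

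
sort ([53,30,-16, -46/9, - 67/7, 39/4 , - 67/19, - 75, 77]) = [ - 75, - 16,  -  67/7, - 46/9,  -  67/19, 39/4,30, 53, 77 ]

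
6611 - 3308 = 3303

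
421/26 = 421/26 = 16.19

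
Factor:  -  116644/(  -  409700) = 121/425 = 5^( - 2 )*11^2*17^(-1) 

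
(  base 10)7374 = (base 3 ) 101010010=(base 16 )1CCE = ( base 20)I8E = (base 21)gf3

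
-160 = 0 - 160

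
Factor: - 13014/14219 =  - 2^1 *3^3*59^ ( - 1 ) =- 54/59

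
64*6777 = 433728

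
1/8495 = 1/8495= 0.00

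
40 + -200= - 160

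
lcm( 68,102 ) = 204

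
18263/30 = 18263/30  =  608.77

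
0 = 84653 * 0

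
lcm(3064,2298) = 9192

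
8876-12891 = -4015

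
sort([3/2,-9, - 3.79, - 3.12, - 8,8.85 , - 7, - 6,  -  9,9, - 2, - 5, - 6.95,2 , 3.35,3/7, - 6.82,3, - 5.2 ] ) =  [ - 9, - 9,- 8, - 7 ,  -  6.95, - 6.82,- 6, - 5.2, - 5, - 3.79, - 3.12, - 2, 3/7,3/2,2, 3, 3.35 , 8.85,9 ] 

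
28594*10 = 285940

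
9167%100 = 67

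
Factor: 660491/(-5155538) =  - 2^( - 1) * 13^1*23^1*47^2*59^( - 1)*43691^ ( - 1)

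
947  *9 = 8523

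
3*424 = 1272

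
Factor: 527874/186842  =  291/103 = 3^1*97^1*103^ ( - 1)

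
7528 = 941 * 8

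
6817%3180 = 457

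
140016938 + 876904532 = 1016921470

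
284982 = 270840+14142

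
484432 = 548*884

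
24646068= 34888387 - 10242319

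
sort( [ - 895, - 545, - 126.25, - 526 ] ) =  [- 895,  -  545,-526, - 126.25]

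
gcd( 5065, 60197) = 1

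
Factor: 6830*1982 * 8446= 114334008760 = 2^3*5^1*41^1*103^1*683^1*991^1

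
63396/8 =7924 + 1/2=7924.50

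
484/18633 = 484/18633 = 0.03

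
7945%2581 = 202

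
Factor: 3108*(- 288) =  - 2^7*3^3 * 7^1*37^1 =- 895104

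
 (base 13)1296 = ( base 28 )3aq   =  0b101001100010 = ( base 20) 6ci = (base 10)2658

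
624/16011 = 208/5337=0.04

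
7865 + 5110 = 12975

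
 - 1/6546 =-1 + 6545/6546 = - 0.00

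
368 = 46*8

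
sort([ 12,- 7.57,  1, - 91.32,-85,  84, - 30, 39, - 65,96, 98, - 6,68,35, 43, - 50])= [-91.32 ,  -  85, - 65 ,-50,-30,-7.57, - 6 , 1,  12, 35,39, 43, 68, 84, 96, 98] 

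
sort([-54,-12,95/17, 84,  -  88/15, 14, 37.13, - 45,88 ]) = [ - 54,-45,-12, - 88/15, 95/17,  14, 37.13 , 84,88] 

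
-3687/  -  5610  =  1229/1870 = 0.66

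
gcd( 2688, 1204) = 28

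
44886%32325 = 12561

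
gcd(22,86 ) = 2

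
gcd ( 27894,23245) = 4649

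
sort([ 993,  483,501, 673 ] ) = [ 483,501,673,993]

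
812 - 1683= -871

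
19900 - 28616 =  - 8716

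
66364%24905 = 16554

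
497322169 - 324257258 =173064911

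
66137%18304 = 11225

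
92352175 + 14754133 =107106308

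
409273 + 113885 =523158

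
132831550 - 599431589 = -466600039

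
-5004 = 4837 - 9841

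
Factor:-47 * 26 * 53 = -64766 = - 2^1*13^1*47^1 * 53^1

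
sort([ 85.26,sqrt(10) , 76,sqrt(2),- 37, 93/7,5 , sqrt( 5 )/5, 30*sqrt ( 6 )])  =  [-37, sqrt(5)/5, sqrt (2 ),  sqrt( 10),  5,93/7,30* sqrt(6 ), 76,  85.26 ] 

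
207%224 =207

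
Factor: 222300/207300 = 741/691 = 3^1  *13^1 * 19^1*691^ (- 1)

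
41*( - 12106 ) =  - 496346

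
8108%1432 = 948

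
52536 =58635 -6099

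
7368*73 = 537864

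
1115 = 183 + 932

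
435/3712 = 15/128 = 0.12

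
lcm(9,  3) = 9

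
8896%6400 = 2496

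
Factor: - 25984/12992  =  -2^1 = - 2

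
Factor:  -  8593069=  - 563^1*15263^1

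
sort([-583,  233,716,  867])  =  [ - 583,233,716 , 867 ] 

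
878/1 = 878 = 878.00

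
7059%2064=867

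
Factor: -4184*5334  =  -2^4*3^1*7^1 * 127^1 * 523^1 = -22317456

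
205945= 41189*5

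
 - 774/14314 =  - 1 + 6770/7157  =  - 0.05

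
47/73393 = 47/73393 = 0.00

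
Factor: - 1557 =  - 3^2*173^1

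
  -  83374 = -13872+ - 69502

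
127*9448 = 1199896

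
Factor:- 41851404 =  - 2^2*3^5*7^1*6151^1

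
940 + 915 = 1855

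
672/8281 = 96/1183 = 0.08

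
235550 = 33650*7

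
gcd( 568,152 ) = 8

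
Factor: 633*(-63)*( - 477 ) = 3^5*7^1 * 53^1 * 211^1 = 19022283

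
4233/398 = 4233/398= 10.64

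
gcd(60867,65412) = 9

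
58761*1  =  58761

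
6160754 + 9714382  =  15875136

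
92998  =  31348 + 61650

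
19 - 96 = -77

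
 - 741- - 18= - 723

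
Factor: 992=2^5* 31^1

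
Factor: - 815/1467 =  - 3^(-2)* 5^1 = - 5/9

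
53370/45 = 1186= 1186.00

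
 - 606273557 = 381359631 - 987633188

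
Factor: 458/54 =3^ (-3 ) * 229^1 = 229/27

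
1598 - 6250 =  - 4652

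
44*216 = 9504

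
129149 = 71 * 1819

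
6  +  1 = 7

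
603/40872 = 201/13624=0.01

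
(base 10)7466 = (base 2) 1110100101010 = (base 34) 6fk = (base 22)f98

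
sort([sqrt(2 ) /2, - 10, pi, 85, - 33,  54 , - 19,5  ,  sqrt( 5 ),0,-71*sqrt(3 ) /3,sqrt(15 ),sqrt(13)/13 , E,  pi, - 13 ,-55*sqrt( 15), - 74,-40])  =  [ - 55*sqrt(15), - 74,-71*sqrt(3 )/3, - 40,  -  33,-19,-13,-10, 0,sqrt( 13 )/13, sqrt( 2)/2, sqrt(5 ),E, pi,pi, sqrt ( 15 ),5, 54, 85 ]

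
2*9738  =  19476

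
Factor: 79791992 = 2^3*7^2*29^1 *7019^1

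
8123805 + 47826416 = 55950221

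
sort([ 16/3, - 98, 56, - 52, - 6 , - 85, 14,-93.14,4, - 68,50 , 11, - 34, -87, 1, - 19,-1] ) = [ - 98, - 93.14, - 87, - 85, - 68, - 52, - 34, - 19, - 6, -1, 1, 4, 16/3, 11,  14, 50, 56 ] 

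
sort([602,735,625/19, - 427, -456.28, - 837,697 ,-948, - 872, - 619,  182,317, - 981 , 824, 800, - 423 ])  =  [ - 981 , - 948, -872, - 837,- 619 , - 456.28, - 427, - 423,625/19,182,317,  602,697,  735,800, 824] 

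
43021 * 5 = 215105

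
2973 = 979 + 1994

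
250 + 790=1040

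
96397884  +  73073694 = 169471578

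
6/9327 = 2/3109=0.00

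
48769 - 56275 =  - 7506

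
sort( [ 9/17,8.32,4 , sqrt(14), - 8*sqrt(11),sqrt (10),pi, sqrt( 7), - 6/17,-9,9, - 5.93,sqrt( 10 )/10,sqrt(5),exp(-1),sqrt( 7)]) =[-8*sqrt(11)  ,-9, - 5.93, - 6/17,sqrt( 10) /10,exp( - 1),9/17, sqrt(5),sqrt(7 ), sqrt(7 ), pi,sqrt(10 ),  sqrt( 14), 4, 8.32 , 9 ]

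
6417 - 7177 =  - 760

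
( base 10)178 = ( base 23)7H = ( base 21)8a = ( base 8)262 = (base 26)6m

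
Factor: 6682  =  2^1*13^1*257^1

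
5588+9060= 14648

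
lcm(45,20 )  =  180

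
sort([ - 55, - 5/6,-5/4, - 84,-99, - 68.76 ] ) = [ - 99, - 84, - 68.76, - 55, - 5/4,-5/6 ] 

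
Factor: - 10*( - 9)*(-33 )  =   - 2^1*3^3 * 5^1*11^1=-2970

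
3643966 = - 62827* (  -  58 )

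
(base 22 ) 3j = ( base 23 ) 3g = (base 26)37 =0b1010101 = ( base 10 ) 85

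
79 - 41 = 38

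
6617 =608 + 6009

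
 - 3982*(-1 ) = 3982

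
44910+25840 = 70750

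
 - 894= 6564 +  - 7458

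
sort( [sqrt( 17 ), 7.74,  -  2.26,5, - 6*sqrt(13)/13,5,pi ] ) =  [-2.26, - 6 * sqrt( 13 ) /13,pi, sqrt(17),5, 5 , 7.74 ] 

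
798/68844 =133/11474 =0.01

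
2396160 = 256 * 9360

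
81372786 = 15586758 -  - 65786028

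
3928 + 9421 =13349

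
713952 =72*9916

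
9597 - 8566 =1031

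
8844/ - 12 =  - 737 + 0/1 = - 737.00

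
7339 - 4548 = 2791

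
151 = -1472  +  1623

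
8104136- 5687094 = 2417042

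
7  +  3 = 10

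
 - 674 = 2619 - 3293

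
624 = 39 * 16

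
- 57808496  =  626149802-683958298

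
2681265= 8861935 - 6180670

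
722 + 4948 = 5670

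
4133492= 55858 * 74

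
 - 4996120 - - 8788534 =3792414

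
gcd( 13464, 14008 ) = 136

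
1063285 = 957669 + 105616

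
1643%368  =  171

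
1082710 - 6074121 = - 4991411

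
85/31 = 85/31 = 2.74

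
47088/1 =47088 = 47088.00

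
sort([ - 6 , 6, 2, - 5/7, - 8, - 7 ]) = [ - 8, - 7,-6, - 5/7 , 2,  6]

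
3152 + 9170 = 12322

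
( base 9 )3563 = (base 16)a59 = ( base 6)20133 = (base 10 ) 2649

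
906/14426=453/7213 = 0.06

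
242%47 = 7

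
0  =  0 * 5928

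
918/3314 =459/1657 = 0.28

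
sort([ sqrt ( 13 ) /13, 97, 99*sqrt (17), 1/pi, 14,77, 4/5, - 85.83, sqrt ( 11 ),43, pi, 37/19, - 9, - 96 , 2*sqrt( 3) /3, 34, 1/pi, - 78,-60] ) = [-96,  -  85.83, - 78, - 60, - 9, sqrt (13 ) /13, 1/pi,1/pi, 4/5, 2*sqrt(3 )/3, 37/19, pi,sqrt(11), 14, 34,43, 77, 97, 99*sqrt( 17)] 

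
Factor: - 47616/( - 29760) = 2^3 * 5^( - 1 ) =8/5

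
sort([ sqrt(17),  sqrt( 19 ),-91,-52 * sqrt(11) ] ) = [-52*sqrt(11), - 91, sqrt(17), sqrt(19) ] 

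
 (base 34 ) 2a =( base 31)2G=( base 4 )1032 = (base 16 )4e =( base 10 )78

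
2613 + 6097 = 8710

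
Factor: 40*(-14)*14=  - 7840  =  - 2^5 * 5^1*7^2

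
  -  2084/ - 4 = 521 + 0/1=521.00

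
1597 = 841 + 756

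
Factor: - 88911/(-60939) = 61^( - 1 )* 89^1 = 89/61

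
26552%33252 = 26552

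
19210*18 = 345780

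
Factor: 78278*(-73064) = -5719303792  =  -  2^4*9133^1 * 39139^1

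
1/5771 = 1/5771 = 0.00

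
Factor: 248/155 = 8/5= 2^3*5^( - 1 ) 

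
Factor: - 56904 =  - 2^3* 3^1*2371^1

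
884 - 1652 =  - 768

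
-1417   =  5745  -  7162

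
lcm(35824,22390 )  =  179120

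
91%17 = 6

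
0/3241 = 0 = 0.00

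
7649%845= 44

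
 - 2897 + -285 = -3182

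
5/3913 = 5/3913 = 0.00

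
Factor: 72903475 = 5^2* 19^1*31^1*4951^1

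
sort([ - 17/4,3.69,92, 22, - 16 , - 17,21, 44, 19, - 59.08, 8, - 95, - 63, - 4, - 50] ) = [ - 95, - 63, - 59.08, - 50,-17, - 16, - 17/4, - 4,  3.69, 8,19,21, 22, 44, 92] 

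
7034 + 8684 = 15718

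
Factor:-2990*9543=-28533570 = - 2^1 * 3^1*5^1 * 13^1 * 23^1*3181^1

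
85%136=85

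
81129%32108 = 16913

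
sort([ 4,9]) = [4,9]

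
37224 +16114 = 53338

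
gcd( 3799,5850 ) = 1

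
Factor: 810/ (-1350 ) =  - 3^1*5^( - 1 ) = - 3/5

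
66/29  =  66/29  =  2.28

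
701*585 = 410085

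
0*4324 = 0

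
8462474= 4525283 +3937191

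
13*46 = 598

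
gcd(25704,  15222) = 6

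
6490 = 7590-1100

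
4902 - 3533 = 1369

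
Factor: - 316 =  - 2^2 *79^1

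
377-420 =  - 43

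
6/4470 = 1/745=0.00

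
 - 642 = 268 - 910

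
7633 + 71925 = 79558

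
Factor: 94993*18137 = 7^1*2591^1*94993^1 = 1722888041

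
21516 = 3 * 7172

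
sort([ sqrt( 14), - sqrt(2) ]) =[ - sqrt (2),sqrt(14 )] 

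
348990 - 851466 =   -  502476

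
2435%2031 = 404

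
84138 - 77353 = 6785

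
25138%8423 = 8292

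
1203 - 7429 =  - 6226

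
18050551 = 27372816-9322265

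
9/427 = 9/427 = 0.02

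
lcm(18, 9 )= 18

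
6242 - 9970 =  - 3728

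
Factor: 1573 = 11^2*13^1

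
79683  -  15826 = 63857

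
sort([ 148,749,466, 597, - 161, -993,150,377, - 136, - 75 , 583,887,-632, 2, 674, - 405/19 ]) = [- 993, - 632, - 161, - 136,-75, - 405/19,  2, 148,150,377 , 466 , 583,597, 674,749 , 887] 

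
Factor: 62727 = 3^1*7^1 * 29^1*103^1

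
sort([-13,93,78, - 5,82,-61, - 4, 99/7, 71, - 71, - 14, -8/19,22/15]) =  [ - 71 ,  -  61, - 14,-13 , - 5 , - 4,-8/19, 22/15, 99/7,71,78,  82, 93] 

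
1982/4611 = 1982/4611 = 0.43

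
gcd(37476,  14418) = 54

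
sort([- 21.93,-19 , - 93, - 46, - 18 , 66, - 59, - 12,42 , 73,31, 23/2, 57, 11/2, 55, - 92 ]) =[ - 93, - 92, - 59, - 46, - 21.93, - 19 ,-18, - 12, 11/2 , 23/2 , 31,42,55,57,66, 73 ]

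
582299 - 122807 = 459492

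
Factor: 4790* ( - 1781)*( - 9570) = 81641574300 =2^2*3^1*5^2*11^1*13^1 * 29^1 * 137^1 * 479^1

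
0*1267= 0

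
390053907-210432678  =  179621229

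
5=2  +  3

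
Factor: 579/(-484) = - 2^( - 2) * 3^1*11^( - 2 )*193^1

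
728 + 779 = 1507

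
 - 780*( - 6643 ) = 5181540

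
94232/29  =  94232/29 =3249.38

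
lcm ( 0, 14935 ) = 0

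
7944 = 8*993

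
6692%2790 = 1112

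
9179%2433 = 1880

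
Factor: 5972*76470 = 456678840 = 2^3*3^1*5^1*1493^1*2549^1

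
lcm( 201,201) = 201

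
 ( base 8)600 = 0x180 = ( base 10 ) 384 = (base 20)j4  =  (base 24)G0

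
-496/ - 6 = 82+2/3 = 82.67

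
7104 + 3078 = 10182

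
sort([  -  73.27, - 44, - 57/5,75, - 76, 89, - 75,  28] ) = [ - 76,- 75, - 73.27, - 44 , -57/5, 28, 75, 89]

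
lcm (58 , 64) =1856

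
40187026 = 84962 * 473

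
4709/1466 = 3 + 311/1466 = 3.21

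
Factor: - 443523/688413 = - 163/253 = - 11^( - 1 )*23^(- 1 )*163^1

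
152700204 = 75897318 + 76802886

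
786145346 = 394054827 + 392090519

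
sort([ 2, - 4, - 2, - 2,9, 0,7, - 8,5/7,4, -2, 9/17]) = [ - 8, - 4, - 2, - 2, - 2,0,9/17,  5/7, 2,4,7, 9]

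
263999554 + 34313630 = 298313184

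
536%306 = 230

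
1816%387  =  268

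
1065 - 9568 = -8503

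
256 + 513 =769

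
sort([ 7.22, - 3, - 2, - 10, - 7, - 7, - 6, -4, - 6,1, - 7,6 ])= [ - 10, - 7, - 7, - 7, - 6, - 6,-4,-3, - 2, 1 , 6, 7.22]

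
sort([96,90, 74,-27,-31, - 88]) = [-88, - 31, - 27,74 , 90,  96]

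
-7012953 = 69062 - 7082015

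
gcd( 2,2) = 2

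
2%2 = 0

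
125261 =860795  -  735534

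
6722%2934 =854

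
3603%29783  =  3603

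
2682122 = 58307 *46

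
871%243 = 142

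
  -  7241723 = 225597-7467320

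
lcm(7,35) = 35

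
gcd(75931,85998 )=1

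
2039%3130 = 2039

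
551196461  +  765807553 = 1317004014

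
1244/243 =1244/243 = 5.12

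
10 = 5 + 5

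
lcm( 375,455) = 34125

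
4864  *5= 24320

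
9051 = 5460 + 3591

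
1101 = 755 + 346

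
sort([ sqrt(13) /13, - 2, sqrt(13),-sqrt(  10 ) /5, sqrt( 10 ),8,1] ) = [ - 2,-sqrt(10 ) /5, sqrt(13 )/13, 1,sqrt(10),sqrt (13 ),8] 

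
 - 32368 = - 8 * 4046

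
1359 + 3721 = 5080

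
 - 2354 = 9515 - 11869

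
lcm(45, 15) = 45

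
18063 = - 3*( - 6021 )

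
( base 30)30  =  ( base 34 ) 2m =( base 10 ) 90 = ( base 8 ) 132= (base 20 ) 4a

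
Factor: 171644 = 2^2*11^1 * 47^1 * 83^1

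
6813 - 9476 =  - 2663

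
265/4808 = 265/4808   =  0.06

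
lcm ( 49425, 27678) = 691950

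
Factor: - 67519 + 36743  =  -30776 =- 2^3*3847^1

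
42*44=1848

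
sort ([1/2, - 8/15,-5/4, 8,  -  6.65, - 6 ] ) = [ - 6.65, - 6, -5/4, - 8/15, 1/2,  8]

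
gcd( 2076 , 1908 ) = 12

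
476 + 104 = 580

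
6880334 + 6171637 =13051971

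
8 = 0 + 8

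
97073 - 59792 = 37281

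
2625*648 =1701000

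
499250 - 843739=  - 344489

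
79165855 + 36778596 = 115944451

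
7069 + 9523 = 16592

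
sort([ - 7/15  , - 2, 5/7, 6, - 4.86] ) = [ -4.86, - 2,-7/15, 5/7,  6] 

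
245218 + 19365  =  264583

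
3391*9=30519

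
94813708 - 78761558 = 16052150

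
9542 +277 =9819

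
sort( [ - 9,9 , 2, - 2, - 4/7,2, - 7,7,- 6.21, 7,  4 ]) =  [-9, - 7,  -  6.21, - 2, - 4/7, 2,2, 4, 7,  7,9 ]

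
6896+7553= 14449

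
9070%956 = 466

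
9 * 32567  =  293103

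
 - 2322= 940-3262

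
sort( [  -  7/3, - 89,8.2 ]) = [ - 89,  -  7/3,8.2]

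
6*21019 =126114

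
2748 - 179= 2569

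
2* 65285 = 130570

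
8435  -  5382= 3053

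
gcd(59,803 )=1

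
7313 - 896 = 6417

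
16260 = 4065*4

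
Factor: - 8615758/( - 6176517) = 2^1*3^(-1 ) * 47^1 * 151^1*607^1*2058839^(-1)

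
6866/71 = 96 + 50/71=96.70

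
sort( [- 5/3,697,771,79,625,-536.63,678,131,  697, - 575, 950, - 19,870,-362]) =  [ - 575,-536.63, - 362, - 19, - 5/3,  79,131, 625, 678,697, 697 , 771,870,950 ]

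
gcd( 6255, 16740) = 45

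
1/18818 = 1/18818=0.00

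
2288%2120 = 168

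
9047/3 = 9047/3 = 3015.67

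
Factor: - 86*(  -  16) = 2^5*43^1 = 1376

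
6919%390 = 289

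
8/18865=8/18865 = 0.00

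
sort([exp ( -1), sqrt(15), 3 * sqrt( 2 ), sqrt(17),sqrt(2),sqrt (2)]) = [exp(-1), sqrt(2 ),sqrt( 2), sqrt( 15 ), sqrt(17 ) , 3*sqrt(2 ) ]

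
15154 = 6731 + 8423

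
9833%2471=2420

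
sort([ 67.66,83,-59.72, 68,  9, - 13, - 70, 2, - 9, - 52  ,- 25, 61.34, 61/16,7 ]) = [ - 70, - 59.72 , - 52, - 25, - 13, - 9,2, 61/16,7, 9,61.34,67.66, 68, 83] 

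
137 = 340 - 203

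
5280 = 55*96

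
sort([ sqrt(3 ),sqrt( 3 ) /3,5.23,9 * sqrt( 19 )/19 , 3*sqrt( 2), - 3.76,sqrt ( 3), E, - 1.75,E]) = [ - 3.76, - 1.75,sqrt(3 )/3,sqrt( 3 ),sqrt(3),9*sqrt( 19)/19, E, E,3 * sqrt( 2),5.23]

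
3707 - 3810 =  - 103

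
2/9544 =1/4772  =  0.00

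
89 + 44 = 133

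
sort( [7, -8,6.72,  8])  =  [ - 8 , 6.72,  7  ,  8 ]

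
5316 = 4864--452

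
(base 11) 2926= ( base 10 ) 3779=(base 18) bbh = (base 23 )737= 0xec3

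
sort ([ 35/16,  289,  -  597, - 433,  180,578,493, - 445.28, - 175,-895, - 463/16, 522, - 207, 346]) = [ - 895, - 597, - 445.28,- 433, -207, -175,- 463/16,35/16,180,289,346,493,522, 578]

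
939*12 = 11268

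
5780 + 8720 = 14500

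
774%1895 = 774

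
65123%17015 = 14078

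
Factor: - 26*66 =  - 2^2 * 3^1*11^1*13^1 = -1716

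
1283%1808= 1283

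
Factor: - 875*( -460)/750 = 1610/3 = 2^1 * 3^(-1)*5^1*7^1*23^1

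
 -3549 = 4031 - 7580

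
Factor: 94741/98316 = 2^( - 2 ) * 3^( - 2) * 17^1*2731^( - 1)* 5573^1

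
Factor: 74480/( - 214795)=  -  2^4*7^1*17^( - 1)*19^(-1 ) = -112/323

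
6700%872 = 596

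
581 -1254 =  - 673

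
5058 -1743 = 3315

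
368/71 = 5 + 13/71 = 5.18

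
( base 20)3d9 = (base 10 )1469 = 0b10110111101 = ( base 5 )21334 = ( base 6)10445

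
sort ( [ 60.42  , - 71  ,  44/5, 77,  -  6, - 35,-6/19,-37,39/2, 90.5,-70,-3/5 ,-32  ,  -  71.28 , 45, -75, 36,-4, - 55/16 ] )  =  [ - 75,-71.28, - 71,  -  70, - 37, - 35 , - 32, - 6, - 4,-55/16,  -  3/5, -6/19,44/5, 39/2 , 36, 45, 60.42 , 77,90.5 ]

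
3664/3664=1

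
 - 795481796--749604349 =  - 45877447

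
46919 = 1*46919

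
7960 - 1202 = 6758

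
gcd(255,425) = 85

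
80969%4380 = 2129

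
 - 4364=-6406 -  - 2042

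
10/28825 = 2/5765  =  0.00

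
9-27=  - 18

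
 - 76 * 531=-40356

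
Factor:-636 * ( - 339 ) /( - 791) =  - 2^2*3^2*7^( - 1) * 53^1 = - 1908/7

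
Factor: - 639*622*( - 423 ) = 168124734 = 2^1* 3^4*47^1 * 71^1*311^1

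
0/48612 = 0 = 0.00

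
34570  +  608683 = 643253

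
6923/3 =6923/3 = 2307.67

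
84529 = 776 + 83753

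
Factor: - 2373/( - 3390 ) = 7/10 = 2^ (-1) * 5^( - 1)*7^1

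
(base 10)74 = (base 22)38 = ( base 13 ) 59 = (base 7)134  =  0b1001010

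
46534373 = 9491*4903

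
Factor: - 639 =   -  3^2*71^1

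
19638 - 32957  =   - 13319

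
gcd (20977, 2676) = 1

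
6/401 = 6/401 = 0.01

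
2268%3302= 2268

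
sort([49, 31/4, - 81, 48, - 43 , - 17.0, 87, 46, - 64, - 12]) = [ - 81, - 64, - 43,-17.0, - 12,31/4,46, 48, 49,87]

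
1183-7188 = - 6005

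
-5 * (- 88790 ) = 443950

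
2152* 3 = 6456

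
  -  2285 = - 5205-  - 2920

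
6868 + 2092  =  8960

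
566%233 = 100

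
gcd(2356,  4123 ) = 589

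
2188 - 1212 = 976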